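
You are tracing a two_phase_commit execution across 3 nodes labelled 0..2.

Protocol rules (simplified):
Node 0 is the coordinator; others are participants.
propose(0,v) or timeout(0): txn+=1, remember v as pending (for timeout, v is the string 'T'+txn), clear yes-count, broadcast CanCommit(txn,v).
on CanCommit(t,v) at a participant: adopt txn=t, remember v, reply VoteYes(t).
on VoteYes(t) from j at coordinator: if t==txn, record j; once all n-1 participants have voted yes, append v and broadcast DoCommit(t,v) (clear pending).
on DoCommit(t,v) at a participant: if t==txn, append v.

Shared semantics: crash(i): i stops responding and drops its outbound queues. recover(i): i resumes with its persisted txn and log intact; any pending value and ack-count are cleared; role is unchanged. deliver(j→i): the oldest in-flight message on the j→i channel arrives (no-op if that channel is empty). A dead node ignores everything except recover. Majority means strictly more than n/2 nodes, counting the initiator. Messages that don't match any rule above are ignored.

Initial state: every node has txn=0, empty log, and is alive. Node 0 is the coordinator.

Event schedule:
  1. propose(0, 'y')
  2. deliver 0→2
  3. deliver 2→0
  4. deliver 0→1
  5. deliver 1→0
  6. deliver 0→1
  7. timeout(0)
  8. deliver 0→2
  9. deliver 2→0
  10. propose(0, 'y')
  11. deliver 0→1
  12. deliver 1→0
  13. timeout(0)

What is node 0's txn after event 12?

3

[1] propose(0,'y') → N0(coor t1 [-])
[2] deliver 0→2 → N2(part t1 [-])
[3] deliver 2→0 → ∅
[4] deliver 0→1 → N1(part t1 [-])
[5] deliver 1→0 → N0(coor t1 [y])
[6] deliver 0→1 → N1(part t1 [y])
[7] timeout(0) → N0(coor t2 [y])
[8] deliver 0→2 → N2(part t1 [y])
[9] deliver 2→0 → ∅
[10] propose(0,'y') → N0(coor t3 [y])
[11] deliver 0→1 → N1(part t2 [y])
[12] deliver 1→0 → ∅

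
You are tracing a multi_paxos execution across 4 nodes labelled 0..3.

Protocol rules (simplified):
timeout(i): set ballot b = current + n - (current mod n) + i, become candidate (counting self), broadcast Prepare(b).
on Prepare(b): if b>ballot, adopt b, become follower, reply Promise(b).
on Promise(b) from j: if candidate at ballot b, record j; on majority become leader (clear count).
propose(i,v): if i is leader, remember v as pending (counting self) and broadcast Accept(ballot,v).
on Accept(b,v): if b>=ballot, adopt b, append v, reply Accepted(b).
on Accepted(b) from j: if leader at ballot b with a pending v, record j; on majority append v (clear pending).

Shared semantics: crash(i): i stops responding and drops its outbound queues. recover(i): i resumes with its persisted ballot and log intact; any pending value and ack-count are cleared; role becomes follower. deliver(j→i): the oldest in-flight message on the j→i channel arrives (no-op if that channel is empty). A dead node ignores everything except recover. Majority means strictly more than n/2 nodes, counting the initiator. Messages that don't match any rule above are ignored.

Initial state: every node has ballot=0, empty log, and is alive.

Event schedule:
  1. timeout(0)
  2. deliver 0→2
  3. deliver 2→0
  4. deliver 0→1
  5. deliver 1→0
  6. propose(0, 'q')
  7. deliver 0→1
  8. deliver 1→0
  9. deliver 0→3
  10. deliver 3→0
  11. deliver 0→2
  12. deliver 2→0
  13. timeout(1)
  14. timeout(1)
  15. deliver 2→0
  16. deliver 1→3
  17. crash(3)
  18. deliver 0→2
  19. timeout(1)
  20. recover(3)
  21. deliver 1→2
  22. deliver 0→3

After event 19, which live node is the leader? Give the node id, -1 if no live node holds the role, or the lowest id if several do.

1. timeout(0):  <0:cand b4 ->
2. deliver 0→2:  <2:foll b4 ->
3. deliver 2→0:  nop
4. deliver 0→1:  <1:foll b4 ->
5. deliver 1→0:  <0:lead b4 ->
6. propose(0,'q'):  nop
7. deliver 0→1:  <1:foll b4 q>
8. deliver 1→0:  nop
9. deliver 0→3:  <3:foll b4 ->
10. deliver 3→0:  nop
11. deliver 0→2:  <2:foll b4 q>
12. deliver 2→0:  <0:lead b4 q>
13. timeout(1):  <1:cand b9 q>
14. timeout(1):  <1:cand b13 q>
15. deliver 2→0:  nop
16. deliver 1→3:  <3:foll b9 ->
17. crash(3):  <3:✗foll b9 ->
18. deliver 0→2:  nop
19. timeout(1):  <1:cand b17 q>

0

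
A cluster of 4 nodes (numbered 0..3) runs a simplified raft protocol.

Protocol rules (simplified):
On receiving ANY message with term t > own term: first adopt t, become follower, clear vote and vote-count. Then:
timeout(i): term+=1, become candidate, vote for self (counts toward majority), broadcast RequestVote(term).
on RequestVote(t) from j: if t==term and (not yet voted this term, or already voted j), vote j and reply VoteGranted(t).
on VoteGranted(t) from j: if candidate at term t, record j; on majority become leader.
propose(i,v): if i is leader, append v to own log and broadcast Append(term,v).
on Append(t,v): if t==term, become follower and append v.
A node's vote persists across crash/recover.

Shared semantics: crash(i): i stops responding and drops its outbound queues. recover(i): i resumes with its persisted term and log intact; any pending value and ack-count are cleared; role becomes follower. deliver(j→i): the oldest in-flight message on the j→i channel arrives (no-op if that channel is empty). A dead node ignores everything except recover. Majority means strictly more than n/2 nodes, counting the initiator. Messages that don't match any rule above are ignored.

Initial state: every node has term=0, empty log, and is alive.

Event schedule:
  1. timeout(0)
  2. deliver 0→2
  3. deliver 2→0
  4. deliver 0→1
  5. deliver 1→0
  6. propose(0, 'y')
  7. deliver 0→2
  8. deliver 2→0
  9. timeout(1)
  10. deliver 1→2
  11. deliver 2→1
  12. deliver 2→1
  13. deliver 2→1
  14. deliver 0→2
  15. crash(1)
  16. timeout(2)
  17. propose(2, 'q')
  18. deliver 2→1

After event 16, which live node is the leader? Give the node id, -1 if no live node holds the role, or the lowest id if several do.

0

e1 timeout(0): 0[cand,t=1,-]
e2 deliver 0→2: 2[foll,t=1,-]
e3 deliver 2→0: ·
e4 deliver 0→1: 1[foll,t=1,-]
e5 deliver 1→0: 0[lead,t=1,-]
e6 propose(0,'y'): 0[lead,t=1,y]
e7 deliver 0→2: 2[foll,t=1,y]
e8 deliver 2→0: ·
e9 timeout(1): 1[cand,t=2,-]
e10 deliver 1→2: 2[foll,t=2,y]
e11 deliver 2→1: ·
e12 deliver 2→1: ·
e13 deliver 2→1: ·
e14 deliver 0→2: ·
e15 crash(1): 1[✗cand,t=2,-]
e16 timeout(2): 2[cand,t=3,y]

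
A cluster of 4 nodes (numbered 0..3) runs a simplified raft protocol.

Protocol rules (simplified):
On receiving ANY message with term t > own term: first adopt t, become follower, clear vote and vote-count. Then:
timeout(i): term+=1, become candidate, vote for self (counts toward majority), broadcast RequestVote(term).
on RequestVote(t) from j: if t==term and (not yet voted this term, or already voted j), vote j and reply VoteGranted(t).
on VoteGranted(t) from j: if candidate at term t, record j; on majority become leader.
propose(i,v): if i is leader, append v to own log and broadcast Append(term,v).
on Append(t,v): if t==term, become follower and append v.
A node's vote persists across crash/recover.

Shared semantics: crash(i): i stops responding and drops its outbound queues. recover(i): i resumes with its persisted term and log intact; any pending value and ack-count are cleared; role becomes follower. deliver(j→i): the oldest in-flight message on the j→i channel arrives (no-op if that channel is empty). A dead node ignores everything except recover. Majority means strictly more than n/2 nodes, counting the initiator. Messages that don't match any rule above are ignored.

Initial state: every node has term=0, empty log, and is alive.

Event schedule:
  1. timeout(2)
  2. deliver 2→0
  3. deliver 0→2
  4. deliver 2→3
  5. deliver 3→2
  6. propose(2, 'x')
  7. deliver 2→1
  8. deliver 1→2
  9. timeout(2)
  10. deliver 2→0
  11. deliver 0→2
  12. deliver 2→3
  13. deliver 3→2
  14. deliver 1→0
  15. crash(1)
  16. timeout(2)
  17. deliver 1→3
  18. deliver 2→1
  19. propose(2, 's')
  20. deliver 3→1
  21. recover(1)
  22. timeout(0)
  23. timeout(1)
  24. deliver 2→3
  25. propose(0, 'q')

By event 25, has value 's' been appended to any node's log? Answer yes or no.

1. timeout(2):  <2:cand t1 ->
2. deliver 2→0:  <0:foll t1 ->
3. deliver 0→2:  nop
4. deliver 2→3:  <3:foll t1 ->
5. deliver 3→2:  <2:lead t1 ->
6. propose(2,'x'):  <2:lead t1 x>
7. deliver 2→1:  <1:foll t1 ->
8. deliver 1→2:  nop
9. timeout(2):  <2:cand t2 x>
10. deliver 2→0:  <0:foll t1 x>
11. deliver 0→2:  nop
12. deliver 2→3:  <3:foll t1 x>
13. deliver 3→2:  nop
14. deliver 1→0:  nop
15. crash(1):  <1:✗foll t1 ->
16. timeout(2):  <2:cand t3 x>
17. deliver 1→3:  nop
18. deliver 2→1:  nop
19. propose(2,'s'):  nop
20. deliver 3→1:  nop
21. recover(1):  <1:foll t1 ->
22. timeout(0):  <0:cand t2 x>
23. timeout(1):  <1:cand t2 ->
24. deliver 2→3:  <3:foll t2 x>
25. propose(0,'q'):  nop

no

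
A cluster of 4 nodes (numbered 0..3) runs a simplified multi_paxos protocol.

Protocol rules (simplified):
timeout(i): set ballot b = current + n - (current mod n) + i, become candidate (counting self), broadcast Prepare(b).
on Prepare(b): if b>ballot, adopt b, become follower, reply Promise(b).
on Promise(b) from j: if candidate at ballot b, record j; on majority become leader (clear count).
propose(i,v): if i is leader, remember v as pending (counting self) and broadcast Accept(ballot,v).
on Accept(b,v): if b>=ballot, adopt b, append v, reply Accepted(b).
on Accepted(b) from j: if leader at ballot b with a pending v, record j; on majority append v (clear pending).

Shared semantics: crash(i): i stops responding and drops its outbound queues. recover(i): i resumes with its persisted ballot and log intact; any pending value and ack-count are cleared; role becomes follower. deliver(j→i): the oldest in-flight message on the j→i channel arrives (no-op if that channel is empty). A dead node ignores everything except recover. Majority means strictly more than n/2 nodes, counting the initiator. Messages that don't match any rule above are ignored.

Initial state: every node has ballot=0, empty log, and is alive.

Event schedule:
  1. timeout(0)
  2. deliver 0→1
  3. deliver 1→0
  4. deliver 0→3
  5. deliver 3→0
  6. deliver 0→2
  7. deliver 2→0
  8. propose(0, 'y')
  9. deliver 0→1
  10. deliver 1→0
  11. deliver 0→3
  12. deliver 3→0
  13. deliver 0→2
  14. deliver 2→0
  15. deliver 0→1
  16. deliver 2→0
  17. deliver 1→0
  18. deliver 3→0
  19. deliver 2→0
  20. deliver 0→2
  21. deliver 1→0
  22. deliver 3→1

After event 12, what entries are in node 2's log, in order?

step 1 timeout(0): 0={cand,b=4,log=-}
step 2 deliver 0→1: 1={foll,b=4,log=-}
step 3 deliver 1→0: —
step 4 deliver 0→3: 3={foll,b=4,log=-}
step 5 deliver 3→0: 0={lead,b=4,log=-}
step 6 deliver 0→2: 2={foll,b=4,log=-}
step 7 deliver 2→0: —
step 8 propose(0,'y'): —
step 9 deliver 0→1: 1={foll,b=4,log=y}
step 10 deliver 1→0: —
step 11 deliver 0→3: 3={foll,b=4,log=y}
step 12 deliver 3→0: 0={lead,b=4,log=y}

empty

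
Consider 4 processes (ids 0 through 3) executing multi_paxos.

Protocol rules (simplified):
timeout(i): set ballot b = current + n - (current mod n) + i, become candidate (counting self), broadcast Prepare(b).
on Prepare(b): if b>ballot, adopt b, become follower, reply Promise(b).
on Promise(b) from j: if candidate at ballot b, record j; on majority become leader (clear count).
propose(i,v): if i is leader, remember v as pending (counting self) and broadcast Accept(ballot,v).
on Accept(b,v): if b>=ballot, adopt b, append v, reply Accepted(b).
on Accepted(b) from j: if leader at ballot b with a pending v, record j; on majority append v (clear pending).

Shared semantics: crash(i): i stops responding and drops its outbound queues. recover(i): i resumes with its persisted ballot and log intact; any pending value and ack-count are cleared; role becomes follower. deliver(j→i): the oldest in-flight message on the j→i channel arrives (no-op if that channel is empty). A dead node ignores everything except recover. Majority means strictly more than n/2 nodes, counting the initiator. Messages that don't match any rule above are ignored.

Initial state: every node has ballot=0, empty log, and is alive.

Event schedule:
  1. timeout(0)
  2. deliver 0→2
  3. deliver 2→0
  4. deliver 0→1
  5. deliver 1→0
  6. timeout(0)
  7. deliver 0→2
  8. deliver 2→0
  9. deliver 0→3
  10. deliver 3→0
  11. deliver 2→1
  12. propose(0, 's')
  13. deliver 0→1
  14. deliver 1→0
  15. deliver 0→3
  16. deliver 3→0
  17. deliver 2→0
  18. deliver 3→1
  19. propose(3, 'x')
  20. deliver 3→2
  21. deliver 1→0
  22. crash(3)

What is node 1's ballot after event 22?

8

1. timeout(0):  <0:cand b4 ->
2. deliver 0→2:  <2:foll b4 ->
3. deliver 2→0:  nop
4. deliver 0→1:  <1:foll b4 ->
5. deliver 1→0:  <0:lead b4 ->
6. timeout(0):  <0:cand b8 ->
7. deliver 0→2:  <2:foll b8 ->
8. deliver 2→0:  nop
9. deliver 0→3:  <3:foll b4 ->
10. deliver 3→0:  nop
11. deliver 2→1:  nop
12. propose(0,'s'):  nop
13. deliver 0→1:  <1:foll b8 ->
14. deliver 1→0:  <0:lead b8 ->
15. deliver 0→3:  <3:foll b8 ->
16. deliver 3→0:  nop
17. deliver 2→0:  nop
18. deliver 3→1:  nop
19. propose(3,'x'):  nop
20. deliver 3→2:  nop
21. deliver 1→0:  nop
22. crash(3):  <3:✗foll b8 ->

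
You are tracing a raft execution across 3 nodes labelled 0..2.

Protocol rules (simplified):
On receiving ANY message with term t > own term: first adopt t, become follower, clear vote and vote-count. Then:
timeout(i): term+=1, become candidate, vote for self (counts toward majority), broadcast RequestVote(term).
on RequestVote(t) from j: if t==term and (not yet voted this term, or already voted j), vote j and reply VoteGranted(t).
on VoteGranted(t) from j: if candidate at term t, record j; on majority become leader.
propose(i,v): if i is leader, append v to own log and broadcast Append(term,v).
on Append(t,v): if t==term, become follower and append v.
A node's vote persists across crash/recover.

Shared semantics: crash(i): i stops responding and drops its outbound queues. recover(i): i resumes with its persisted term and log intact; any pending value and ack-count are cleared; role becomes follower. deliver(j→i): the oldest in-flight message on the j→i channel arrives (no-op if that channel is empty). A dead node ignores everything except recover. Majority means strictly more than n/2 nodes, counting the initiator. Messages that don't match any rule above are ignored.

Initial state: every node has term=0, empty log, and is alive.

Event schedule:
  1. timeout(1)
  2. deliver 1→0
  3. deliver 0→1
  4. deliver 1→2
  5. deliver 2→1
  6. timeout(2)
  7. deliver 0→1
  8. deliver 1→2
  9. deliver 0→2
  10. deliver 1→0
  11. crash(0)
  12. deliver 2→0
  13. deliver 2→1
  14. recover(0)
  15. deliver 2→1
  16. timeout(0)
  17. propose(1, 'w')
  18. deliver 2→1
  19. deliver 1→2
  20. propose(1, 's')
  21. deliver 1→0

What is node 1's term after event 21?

2

[1] timeout(1) → N1(cand t1 [-])
[2] deliver 1→0 → N0(foll t1 [-])
[3] deliver 0→1 → N1(lead t1 [-])
[4] deliver 1→2 → N2(foll t1 [-])
[5] deliver 2→1 → ∅
[6] timeout(2) → N2(cand t2 [-])
[7] deliver 0→1 → ∅
[8] deliver 1→2 → ∅
[9] deliver 0→2 → ∅
[10] deliver 1→0 → ∅
[11] crash(0) → N0(✗foll t1 [-])
[12] deliver 2→0 → ∅
[13] deliver 2→1 → N1(foll t2 [-])
[14] recover(0) → N0(foll t1 [-])
[15] deliver 2→1 → ∅
[16] timeout(0) → N0(cand t2 [-])
[17] propose(1,'w') → ∅
[18] deliver 2→1 → ∅
[19] deliver 1→2 → N2(lead t2 [-])
[20] propose(1,'s') → ∅
[21] deliver 1→0 → ∅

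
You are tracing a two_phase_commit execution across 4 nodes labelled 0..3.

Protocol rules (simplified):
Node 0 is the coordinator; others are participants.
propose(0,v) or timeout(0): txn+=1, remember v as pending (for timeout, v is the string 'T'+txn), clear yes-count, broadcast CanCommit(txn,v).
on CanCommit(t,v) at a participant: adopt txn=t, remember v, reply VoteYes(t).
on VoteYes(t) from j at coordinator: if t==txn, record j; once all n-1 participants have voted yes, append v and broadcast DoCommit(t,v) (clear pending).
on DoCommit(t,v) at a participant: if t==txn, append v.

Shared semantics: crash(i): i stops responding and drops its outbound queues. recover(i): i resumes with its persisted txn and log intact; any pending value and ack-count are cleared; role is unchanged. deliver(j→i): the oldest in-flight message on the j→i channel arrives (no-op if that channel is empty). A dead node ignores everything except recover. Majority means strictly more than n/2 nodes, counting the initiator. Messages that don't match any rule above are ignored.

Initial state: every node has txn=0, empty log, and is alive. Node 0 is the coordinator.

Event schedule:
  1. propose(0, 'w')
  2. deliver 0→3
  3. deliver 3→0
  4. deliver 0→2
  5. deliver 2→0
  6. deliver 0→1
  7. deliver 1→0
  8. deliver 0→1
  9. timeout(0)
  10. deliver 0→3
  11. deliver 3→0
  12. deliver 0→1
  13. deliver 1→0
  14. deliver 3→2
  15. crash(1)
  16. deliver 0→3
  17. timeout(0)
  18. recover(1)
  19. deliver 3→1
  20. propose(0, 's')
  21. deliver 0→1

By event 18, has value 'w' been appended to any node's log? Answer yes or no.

e1 propose(0,'w'): 0[coor,t=1,-]
e2 deliver 0→3: 3[part,t=1,-]
e3 deliver 3→0: ·
e4 deliver 0→2: 2[part,t=1,-]
e5 deliver 2→0: ·
e6 deliver 0→1: 1[part,t=1,-]
e7 deliver 1→0: 0[coor,t=1,w]
e8 deliver 0→1: 1[part,t=1,w]
e9 timeout(0): 0[coor,t=2,w]
e10 deliver 0→3: 3[part,t=1,w]
e11 deliver 3→0: ·
e12 deliver 0→1: 1[part,t=2,w]
e13 deliver 1→0: ·
e14 deliver 3→2: ·
e15 crash(1): 1[✗part,t=2,w]
e16 deliver 0→3: 3[part,t=2,w]
e17 timeout(0): 0[coor,t=3,w]
e18 recover(1): 1[part,t=2,w]

yes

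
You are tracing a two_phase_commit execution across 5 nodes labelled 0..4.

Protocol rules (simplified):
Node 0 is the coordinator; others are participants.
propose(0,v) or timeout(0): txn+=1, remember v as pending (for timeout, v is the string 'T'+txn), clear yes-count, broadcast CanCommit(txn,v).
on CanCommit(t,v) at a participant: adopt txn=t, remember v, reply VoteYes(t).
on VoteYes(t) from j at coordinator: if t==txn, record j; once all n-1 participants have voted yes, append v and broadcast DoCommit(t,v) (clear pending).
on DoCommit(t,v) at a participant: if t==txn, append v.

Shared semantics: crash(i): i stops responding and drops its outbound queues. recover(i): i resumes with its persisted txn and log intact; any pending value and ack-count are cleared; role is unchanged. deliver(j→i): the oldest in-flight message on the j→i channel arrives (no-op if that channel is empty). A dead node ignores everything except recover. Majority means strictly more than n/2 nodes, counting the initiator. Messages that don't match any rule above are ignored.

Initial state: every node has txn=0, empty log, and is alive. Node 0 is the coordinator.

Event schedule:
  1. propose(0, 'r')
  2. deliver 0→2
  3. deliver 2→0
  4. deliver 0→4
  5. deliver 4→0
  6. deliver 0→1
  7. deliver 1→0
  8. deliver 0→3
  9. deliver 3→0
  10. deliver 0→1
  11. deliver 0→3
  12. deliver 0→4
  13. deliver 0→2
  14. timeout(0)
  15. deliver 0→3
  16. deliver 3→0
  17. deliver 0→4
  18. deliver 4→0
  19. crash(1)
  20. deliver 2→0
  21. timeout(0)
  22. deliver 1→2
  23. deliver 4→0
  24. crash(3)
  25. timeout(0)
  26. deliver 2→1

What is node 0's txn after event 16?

[1] propose(0,'r') → N0(coor t1 [-])
[2] deliver 0→2 → N2(part t1 [-])
[3] deliver 2→0 → ∅
[4] deliver 0→4 → N4(part t1 [-])
[5] deliver 4→0 → ∅
[6] deliver 0→1 → N1(part t1 [-])
[7] deliver 1→0 → ∅
[8] deliver 0→3 → N3(part t1 [-])
[9] deliver 3→0 → N0(coor t1 [r])
[10] deliver 0→1 → N1(part t1 [r])
[11] deliver 0→3 → N3(part t1 [r])
[12] deliver 0→4 → N4(part t1 [r])
[13] deliver 0→2 → N2(part t1 [r])
[14] timeout(0) → N0(coor t2 [r])
[15] deliver 0→3 → N3(part t2 [r])
[16] deliver 3→0 → ∅

2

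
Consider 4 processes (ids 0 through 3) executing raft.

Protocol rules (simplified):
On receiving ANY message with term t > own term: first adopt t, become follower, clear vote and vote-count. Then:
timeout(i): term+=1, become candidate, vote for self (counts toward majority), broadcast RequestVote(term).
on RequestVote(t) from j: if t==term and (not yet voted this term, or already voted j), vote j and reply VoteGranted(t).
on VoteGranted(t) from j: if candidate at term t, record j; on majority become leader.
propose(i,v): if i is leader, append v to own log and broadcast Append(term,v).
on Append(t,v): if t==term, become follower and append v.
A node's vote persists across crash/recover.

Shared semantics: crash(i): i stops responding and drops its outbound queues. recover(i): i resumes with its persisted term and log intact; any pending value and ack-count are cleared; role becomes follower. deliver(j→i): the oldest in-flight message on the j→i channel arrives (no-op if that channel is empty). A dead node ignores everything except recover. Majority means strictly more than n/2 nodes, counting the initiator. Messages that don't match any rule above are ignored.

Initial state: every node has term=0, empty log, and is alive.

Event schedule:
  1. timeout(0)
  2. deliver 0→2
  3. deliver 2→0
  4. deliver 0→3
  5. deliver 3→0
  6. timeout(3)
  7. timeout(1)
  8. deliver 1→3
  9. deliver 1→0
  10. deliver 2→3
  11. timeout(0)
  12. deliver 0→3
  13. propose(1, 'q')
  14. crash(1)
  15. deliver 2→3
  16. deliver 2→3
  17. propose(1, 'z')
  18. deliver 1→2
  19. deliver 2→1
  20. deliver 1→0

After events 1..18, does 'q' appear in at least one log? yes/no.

no

after 1 — timeout(0): n0:cand/t1/[-]
after 2 — deliver 0→2: n2:foll/t1/[-]
after 3 — deliver 2→0: ·
after 4 — deliver 0→3: n3:foll/t1/[-]
after 5 — deliver 3→0: n0:lead/t1/[-]
after 6 — timeout(3): n3:cand/t2/[-]
after 7 — timeout(1): n1:cand/t1/[-]
after 8 — deliver 1→3: ·
after 9 — deliver 1→0: ·
after 10 — deliver 2→3: ·
after 11 — timeout(0): n0:cand/t2/[-]
after 12 — deliver 0→3: ·
after 13 — propose(1,'q'): ·
after 14 — crash(1): n1:✗cand/t1/[-]
after 15 — deliver 2→3: ·
after 16 — deliver 2→3: ·
after 17 — propose(1,'z'): ·
after 18 — deliver 1→2: ·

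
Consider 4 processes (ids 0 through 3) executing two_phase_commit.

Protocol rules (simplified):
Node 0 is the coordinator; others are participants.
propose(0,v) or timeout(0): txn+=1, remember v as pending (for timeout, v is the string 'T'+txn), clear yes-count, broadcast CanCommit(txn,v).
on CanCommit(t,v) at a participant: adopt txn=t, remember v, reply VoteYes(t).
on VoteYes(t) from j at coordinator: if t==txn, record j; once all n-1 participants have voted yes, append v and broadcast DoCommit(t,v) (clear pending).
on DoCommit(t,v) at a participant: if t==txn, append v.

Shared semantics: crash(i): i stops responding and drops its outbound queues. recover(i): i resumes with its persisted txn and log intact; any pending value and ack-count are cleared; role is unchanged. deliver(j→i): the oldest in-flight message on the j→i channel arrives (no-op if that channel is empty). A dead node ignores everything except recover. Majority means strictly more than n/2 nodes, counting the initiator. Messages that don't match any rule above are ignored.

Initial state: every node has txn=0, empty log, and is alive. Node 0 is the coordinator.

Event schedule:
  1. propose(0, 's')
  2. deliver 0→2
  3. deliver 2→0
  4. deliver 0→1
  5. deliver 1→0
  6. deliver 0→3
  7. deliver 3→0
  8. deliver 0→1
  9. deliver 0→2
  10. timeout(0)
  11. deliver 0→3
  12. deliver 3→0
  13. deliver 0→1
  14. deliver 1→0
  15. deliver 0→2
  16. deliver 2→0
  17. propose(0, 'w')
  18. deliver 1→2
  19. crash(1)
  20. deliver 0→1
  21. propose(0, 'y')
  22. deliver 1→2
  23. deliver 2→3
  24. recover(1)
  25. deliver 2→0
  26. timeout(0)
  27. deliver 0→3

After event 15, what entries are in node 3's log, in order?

s

after 1 — propose(0,'s'): n0:coor/t1/[-]
after 2 — deliver 0→2: n2:part/t1/[-]
after 3 — deliver 2→0: ·
after 4 — deliver 0→1: n1:part/t1/[-]
after 5 — deliver 1→0: ·
after 6 — deliver 0→3: n3:part/t1/[-]
after 7 — deliver 3→0: n0:coor/t1/[s]
after 8 — deliver 0→1: n1:part/t1/[s]
after 9 — deliver 0→2: n2:part/t1/[s]
after 10 — timeout(0): n0:coor/t2/[s]
after 11 — deliver 0→3: n3:part/t1/[s]
after 12 — deliver 3→0: ·
after 13 — deliver 0→1: n1:part/t2/[s]
after 14 — deliver 1→0: ·
after 15 — deliver 0→2: n2:part/t2/[s]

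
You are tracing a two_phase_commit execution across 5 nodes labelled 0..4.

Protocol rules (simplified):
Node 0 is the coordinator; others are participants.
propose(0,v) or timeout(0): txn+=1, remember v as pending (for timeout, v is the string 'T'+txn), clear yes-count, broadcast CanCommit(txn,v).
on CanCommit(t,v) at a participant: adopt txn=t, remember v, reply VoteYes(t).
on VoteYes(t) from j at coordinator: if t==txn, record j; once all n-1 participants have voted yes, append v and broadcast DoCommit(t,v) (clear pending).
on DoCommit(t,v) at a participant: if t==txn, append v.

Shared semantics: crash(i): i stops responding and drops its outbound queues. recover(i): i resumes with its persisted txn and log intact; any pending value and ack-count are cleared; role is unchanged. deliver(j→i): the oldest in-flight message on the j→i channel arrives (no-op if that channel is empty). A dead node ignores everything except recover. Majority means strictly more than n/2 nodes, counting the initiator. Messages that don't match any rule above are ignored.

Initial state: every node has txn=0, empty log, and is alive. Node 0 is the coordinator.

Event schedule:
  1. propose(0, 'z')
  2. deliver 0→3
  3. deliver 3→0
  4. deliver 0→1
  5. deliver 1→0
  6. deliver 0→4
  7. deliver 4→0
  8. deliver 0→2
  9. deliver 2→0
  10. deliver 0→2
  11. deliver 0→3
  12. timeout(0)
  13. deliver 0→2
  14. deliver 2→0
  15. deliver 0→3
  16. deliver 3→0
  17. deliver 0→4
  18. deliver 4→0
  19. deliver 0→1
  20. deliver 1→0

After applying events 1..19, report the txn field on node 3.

step 1 propose(0,'z'): 0={coor,t=1,log=-}
step 2 deliver 0→3: 3={part,t=1,log=-}
step 3 deliver 3→0: —
step 4 deliver 0→1: 1={part,t=1,log=-}
step 5 deliver 1→0: —
step 6 deliver 0→4: 4={part,t=1,log=-}
step 7 deliver 4→0: —
step 8 deliver 0→2: 2={part,t=1,log=-}
step 9 deliver 2→0: 0={coor,t=1,log=z}
step 10 deliver 0→2: 2={part,t=1,log=z}
step 11 deliver 0→3: 3={part,t=1,log=z}
step 12 timeout(0): 0={coor,t=2,log=z}
step 13 deliver 0→2: 2={part,t=2,log=z}
step 14 deliver 2→0: —
step 15 deliver 0→3: 3={part,t=2,log=z}
step 16 deliver 3→0: —
step 17 deliver 0→4: 4={part,t=1,log=z}
step 18 deliver 4→0: —
step 19 deliver 0→1: 1={part,t=1,log=z}

2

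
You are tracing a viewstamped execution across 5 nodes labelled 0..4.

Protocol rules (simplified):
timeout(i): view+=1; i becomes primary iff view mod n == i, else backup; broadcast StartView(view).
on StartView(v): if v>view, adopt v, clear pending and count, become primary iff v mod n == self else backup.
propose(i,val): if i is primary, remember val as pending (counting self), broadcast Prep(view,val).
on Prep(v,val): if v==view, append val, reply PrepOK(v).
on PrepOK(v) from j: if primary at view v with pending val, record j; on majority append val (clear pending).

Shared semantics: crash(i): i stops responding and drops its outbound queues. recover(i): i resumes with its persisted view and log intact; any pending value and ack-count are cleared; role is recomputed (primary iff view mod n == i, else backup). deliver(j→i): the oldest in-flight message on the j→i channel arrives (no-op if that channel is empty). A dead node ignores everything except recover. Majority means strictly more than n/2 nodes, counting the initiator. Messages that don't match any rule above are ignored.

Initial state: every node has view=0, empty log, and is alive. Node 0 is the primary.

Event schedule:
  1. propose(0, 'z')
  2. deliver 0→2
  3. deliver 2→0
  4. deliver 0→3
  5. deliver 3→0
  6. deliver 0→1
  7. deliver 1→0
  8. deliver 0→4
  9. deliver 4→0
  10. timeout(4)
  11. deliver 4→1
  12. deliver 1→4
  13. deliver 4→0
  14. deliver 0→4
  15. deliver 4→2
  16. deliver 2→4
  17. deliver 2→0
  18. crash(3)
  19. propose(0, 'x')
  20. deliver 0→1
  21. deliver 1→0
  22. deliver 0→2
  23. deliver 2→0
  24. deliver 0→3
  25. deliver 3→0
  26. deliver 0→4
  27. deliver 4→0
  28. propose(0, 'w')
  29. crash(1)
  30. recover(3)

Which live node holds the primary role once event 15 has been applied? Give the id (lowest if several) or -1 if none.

1

e1 propose(0,'z'): ·
e2 deliver 0→2: 2[back,v=0,z]
e3 deliver 2→0: ·
e4 deliver 0→3: 3[back,v=0,z]
e5 deliver 3→0: 0[prim,v=0,z]
e6 deliver 0→1: 1[back,v=0,z]
e7 deliver 1→0: ·
e8 deliver 0→4: 4[back,v=0,z]
e9 deliver 4→0: ·
e10 timeout(4): 4[back,v=1,z]
e11 deliver 4→1: 1[prim,v=1,z]
e12 deliver 1→4: ·
e13 deliver 4→0: 0[back,v=1,z]
e14 deliver 0→4: ·
e15 deliver 4→2: 2[back,v=1,z]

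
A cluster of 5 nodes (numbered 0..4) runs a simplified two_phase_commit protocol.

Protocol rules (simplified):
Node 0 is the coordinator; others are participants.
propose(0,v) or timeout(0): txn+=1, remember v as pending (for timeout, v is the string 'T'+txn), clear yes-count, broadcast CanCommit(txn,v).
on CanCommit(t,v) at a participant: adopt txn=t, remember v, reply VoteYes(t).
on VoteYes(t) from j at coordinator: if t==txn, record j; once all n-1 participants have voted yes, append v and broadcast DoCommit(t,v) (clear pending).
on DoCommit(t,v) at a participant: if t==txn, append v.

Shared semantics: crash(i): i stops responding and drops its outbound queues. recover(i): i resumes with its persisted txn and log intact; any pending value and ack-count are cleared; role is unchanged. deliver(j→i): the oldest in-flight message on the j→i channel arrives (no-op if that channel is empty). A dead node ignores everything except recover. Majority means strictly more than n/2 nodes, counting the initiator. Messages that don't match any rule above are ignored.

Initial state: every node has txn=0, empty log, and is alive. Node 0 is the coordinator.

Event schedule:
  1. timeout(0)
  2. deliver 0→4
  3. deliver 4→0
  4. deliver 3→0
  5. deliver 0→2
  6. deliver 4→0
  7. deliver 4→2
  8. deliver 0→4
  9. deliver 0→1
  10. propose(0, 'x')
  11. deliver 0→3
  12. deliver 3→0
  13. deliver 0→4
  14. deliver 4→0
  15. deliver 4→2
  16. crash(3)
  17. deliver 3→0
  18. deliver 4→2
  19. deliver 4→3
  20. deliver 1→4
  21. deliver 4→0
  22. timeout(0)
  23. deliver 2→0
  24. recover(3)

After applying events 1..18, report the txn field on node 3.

1

1. timeout(0):  <0:coor t1 ->
2. deliver 0→4:  <4:part t1 ->
3. deliver 4→0:  nop
4. deliver 3→0:  nop
5. deliver 0→2:  <2:part t1 ->
6. deliver 4→0:  nop
7. deliver 4→2:  nop
8. deliver 0→4:  nop
9. deliver 0→1:  <1:part t1 ->
10. propose(0,'x'):  <0:coor t2 ->
11. deliver 0→3:  <3:part t1 ->
12. deliver 3→0:  nop
13. deliver 0→4:  <4:part t2 ->
14. deliver 4→0:  nop
15. deliver 4→2:  nop
16. crash(3):  <3:✗part t1 ->
17. deliver 3→0:  nop
18. deliver 4→2:  nop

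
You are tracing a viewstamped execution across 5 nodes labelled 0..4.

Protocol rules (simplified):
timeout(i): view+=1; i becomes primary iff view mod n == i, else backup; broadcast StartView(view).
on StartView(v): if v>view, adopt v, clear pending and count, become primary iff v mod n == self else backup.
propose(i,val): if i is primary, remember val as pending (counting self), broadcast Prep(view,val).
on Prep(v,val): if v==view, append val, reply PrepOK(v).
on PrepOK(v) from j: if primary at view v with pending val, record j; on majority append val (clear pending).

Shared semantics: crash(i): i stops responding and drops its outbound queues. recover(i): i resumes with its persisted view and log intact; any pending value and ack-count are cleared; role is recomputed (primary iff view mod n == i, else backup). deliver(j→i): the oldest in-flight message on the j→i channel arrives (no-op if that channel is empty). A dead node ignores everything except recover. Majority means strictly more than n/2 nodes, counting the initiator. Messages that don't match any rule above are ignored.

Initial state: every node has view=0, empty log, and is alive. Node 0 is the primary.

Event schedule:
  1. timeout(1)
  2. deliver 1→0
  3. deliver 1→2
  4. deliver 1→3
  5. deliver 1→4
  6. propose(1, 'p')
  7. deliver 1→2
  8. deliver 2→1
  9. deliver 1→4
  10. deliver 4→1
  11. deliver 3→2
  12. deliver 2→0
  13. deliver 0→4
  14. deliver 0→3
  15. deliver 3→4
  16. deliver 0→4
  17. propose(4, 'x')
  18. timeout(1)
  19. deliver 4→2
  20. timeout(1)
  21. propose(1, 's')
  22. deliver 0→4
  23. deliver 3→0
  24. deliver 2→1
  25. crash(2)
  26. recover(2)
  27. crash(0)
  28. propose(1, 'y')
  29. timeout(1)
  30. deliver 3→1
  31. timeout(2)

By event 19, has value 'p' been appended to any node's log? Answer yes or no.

e1 timeout(1): 1[prim,v=1,-]
e2 deliver 1→0: 0[back,v=1,-]
e3 deliver 1→2: 2[back,v=1,-]
e4 deliver 1→3: 3[back,v=1,-]
e5 deliver 1→4: 4[back,v=1,-]
e6 propose(1,'p'): ·
e7 deliver 1→2: 2[back,v=1,p]
e8 deliver 2→1: ·
e9 deliver 1→4: 4[back,v=1,p]
e10 deliver 4→1: 1[prim,v=1,p]
e11 deliver 3→2: ·
e12 deliver 2→0: ·
e13 deliver 0→4: ·
e14 deliver 0→3: ·
e15 deliver 3→4: ·
e16 deliver 0→4: ·
e17 propose(4,'x'): ·
e18 timeout(1): 1[back,v=2,p]
e19 deliver 4→2: ·

yes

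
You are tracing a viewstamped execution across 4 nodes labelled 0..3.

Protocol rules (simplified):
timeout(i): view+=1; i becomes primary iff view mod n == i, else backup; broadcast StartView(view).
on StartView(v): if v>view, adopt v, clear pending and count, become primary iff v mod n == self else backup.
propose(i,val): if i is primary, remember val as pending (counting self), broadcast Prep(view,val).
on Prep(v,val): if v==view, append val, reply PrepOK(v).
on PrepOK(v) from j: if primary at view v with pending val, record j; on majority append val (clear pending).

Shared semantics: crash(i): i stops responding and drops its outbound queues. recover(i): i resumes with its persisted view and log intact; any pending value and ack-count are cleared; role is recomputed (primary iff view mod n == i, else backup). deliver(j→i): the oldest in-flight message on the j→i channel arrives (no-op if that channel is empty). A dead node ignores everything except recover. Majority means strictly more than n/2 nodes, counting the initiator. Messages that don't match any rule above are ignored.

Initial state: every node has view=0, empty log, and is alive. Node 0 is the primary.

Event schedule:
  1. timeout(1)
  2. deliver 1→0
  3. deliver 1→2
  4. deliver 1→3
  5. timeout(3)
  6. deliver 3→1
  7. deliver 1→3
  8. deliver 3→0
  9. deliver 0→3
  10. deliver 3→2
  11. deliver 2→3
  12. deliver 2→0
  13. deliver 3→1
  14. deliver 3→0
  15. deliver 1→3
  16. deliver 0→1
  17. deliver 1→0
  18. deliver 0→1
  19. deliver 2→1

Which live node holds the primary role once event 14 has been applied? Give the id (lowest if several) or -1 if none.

step 1 timeout(1): 1={prim,v=1,log=-}
step 2 deliver 1→0: 0={back,v=1,log=-}
step 3 deliver 1→2: 2={back,v=1,log=-}
step 4 deliver 1→3: 3={back,v=1,log=-}
step 5 timeout(3): 3={back,v=2,log=-}
step 6 deliver 3→1: 1={back,v=2,log=-}
step 7 deliver 1→3: —
step 8 deliver 3→0: 0={back,v=2,log=-}
step 9 deliver 0→3: —
step 10 deliver 3→2: 2={prim,v=2,log=-}
step 11 deliver 2→3: —
step 12 deliver 2→0: —
step 13 deliver 3→1: —
step 14 deliver 3→0: —

2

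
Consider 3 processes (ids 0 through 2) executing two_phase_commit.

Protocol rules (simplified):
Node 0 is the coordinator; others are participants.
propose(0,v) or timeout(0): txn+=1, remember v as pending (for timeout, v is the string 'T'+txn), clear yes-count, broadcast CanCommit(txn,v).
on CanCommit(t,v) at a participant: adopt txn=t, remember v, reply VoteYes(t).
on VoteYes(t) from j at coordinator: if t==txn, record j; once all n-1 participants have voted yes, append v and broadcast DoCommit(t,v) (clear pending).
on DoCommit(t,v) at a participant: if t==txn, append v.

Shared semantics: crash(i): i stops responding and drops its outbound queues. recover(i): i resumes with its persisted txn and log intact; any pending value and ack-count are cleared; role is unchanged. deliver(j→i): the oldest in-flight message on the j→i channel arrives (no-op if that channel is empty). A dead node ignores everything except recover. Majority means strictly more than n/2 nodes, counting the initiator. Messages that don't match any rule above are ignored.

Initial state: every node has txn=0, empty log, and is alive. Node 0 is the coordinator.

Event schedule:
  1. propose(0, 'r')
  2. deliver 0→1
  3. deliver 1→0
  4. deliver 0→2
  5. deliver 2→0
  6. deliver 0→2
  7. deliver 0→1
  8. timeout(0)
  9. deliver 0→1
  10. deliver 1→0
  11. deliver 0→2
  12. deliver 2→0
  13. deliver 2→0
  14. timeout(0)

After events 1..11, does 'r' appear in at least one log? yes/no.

step 1 propose(0,'r'): 0={coor,t=1,log=-}
step 2 deliver 0→1: 1={part,t=1,log=-}
step 3 deliver 1→0: —
step 4 deliver 0→2: 2={part,t=1,log=-}
step 5 deliver 2→0: 0={coor,t=1,log=r}
step 6 deliver 0→2: 2={part,t=1,log=r}
step 7 deliver 0→1: 1={part,t=1,log=r}
step 8 timeout(0): 0={coor,t=2,log=r}
step 9 deliver 0→1: 1={part,t=2,log=r}
step 10 deliver 1→0: —
step 11 deliver 0→2: 2={part,t=2,log=r}

yes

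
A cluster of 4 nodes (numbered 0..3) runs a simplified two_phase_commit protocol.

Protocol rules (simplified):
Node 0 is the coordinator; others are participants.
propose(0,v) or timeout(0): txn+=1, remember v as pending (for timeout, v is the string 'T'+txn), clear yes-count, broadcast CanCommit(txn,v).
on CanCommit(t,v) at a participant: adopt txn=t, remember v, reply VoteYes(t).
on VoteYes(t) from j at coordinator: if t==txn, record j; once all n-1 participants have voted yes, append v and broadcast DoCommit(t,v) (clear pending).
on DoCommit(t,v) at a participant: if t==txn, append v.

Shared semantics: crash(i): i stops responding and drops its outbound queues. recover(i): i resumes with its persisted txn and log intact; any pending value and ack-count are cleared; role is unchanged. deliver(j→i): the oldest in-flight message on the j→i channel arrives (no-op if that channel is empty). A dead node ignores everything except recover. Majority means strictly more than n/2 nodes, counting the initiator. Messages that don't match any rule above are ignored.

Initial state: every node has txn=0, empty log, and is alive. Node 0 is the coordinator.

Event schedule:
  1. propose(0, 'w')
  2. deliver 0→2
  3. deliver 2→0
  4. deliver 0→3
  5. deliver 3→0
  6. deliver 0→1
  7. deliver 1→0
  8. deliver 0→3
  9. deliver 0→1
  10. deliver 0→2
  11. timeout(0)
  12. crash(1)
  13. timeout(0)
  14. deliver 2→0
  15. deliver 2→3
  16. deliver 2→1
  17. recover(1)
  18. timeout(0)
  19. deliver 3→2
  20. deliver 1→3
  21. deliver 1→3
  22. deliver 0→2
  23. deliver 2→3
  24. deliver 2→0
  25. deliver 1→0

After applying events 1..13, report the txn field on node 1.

1

e1 propose(0,'w'): 0[coor,t=1,-]
e2 deliver 0→2: 2[part,t=1,-]
e3 deliver 2→0: ·
e4 deliver 0→3: 3[part,t=1,-]
e5 deliver 3→0: ·
e6 deliver 0→1: 1[part,t=1,-]
e7 deliver 1→0: 0[coor,t=1,w]
e8 deliver 0→3: 3[part,t=1,w]
e9 deliver 0→1: 1[part,t=1,w]
e10 deliver 0→2: 2[part,t=1,w]
e11 timeout(0): 0[coor,t=2,w]
e12 crash(1): 1[✗part,t=1,w]
e13 timeout(0): 0[coor,t=3,w]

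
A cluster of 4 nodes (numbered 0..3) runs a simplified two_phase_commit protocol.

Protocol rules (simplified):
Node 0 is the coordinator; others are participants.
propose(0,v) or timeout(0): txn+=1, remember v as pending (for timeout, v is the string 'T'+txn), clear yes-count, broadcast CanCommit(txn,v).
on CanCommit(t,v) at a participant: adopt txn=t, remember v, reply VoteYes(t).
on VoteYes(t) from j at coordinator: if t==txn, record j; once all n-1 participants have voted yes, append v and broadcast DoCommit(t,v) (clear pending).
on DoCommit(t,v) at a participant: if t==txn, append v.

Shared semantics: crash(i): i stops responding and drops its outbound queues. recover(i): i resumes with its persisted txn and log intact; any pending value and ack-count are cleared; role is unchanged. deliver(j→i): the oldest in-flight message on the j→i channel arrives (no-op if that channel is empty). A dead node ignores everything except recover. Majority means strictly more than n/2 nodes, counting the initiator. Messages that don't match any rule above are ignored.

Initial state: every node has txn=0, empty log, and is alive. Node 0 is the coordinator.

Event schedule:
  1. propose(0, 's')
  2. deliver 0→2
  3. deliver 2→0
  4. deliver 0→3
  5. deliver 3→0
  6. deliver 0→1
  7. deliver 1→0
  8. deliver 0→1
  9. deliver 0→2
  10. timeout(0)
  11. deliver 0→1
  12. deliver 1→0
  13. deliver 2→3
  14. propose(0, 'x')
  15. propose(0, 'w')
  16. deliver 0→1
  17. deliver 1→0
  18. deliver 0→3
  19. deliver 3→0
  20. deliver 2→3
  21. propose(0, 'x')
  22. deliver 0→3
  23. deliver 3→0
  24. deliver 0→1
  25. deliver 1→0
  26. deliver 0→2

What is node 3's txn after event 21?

1

1. propose(0,'s'):  <0:coor t1 ->
2. deliver 0→2:  <2:part t1 ->
3. deliver 2→0:  nop
4. deliver 0→3:  <3:part t1 ->
5. deliver 3→0:  nop
6. deliver 0→1:  <1:part t1 ->
7. deliver 1→0:  <0:coor t1 s>
8. deliver 0→1:  <1:part t1 s>
9. deliver 0→2:  <2:part t1 s>
10. timeout(0):  <0:coor t2 s>
11. deliver 0→1:  <1:part t2 s>
12. deliver 1→0:  nop
13. deliver 2→3:  nop
14. propose(0,'x'):  <0:coor t3 s>
15. propose(0,'w'):  <0:coor t4 s>
16. deliver 0→1:  <1:part t3 s>
17. deliver 1→0:  nop
18. deliver 0→3:  <3:part t1 s>
19. deliver 3→0:  nop
20. deliver 2→3:  nop
21. propose(0,'x'):  <0:coor t5 s>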